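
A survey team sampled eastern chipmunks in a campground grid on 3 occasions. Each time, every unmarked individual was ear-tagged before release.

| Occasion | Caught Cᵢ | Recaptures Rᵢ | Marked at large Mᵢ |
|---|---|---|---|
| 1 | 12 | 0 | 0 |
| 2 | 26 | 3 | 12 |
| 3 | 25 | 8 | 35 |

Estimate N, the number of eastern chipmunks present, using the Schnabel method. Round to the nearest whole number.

Σ MᵢCᵢ = 0·12 + 12·26 + 35·25 = 0 + 312 + 875 = 1187
Σ Rᵢ = 0 + 3 + 8 = 11
N̂ = 1187 / 11 ≈ 107.9 → 108

N ≈ 108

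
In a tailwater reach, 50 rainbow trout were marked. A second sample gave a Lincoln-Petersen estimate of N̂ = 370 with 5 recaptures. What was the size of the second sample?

From N = M·C/R: C = N·R / M = 370·5 / 50 = 1850 / 50 = 37.

C = 37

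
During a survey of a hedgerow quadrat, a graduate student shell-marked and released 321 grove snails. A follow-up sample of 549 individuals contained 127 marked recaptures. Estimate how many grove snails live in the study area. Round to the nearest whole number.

If marked individuals mix randomly, R/C ≈ M/N, giving N ≈ M·C/R.
N = (321 × 549) / 127 = 176229 / 127 ≈ 1387.6 → 1388

N ≈ 1388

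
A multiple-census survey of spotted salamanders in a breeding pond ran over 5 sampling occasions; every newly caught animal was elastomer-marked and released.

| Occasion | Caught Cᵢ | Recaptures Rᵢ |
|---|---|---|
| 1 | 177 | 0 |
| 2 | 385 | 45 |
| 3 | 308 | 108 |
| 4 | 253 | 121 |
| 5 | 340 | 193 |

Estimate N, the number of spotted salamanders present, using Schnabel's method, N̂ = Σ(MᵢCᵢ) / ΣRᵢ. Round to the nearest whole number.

Marked at large before each occasion: Mᵢ = Σⱼ<ᵢ (Cⱼ − Rⱼ) → M1=0, M2=177, M3=517, M4=717, M5=849
Σ MᵢCᵢ = 0·177 + 177·385 + 517·308 + 717·253 + 849·340 = 0 + 68145 + 159236 + 181401 + 288660 = 697442
Σ Rᵢ = 0 + 45 + 108 + 121 + 193 = 467
N̂ = 697442 / 467 ≈ 1493.45 → 1493

N ≈ 1493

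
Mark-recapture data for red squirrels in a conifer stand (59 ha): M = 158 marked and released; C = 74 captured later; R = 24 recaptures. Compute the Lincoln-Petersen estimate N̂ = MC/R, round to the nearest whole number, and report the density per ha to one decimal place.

N̂ = 158·74/24 = 11692/24 ≈ 487.2 → 487
Density = N̂ / area = 487 / 59 ≈ 8.25 → 8.3 per ha

density ≈ 8.3 red squirrels per ha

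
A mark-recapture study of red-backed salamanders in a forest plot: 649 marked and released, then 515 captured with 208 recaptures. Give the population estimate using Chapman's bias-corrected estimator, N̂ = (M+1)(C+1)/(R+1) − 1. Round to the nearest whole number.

N ≈ 1604

N̂ = (649+1)(515+1)/(208+1) − 1 = 650·516/209 − 1
= 335400/209 − 1 ≈ 1604.8 − 1 ≈ 1603.8 → 1604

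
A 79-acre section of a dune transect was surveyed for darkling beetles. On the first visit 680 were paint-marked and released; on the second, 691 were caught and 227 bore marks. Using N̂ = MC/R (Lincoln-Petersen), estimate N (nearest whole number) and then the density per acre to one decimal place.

N̂ = 680·691/227 = 469880/227 ≈ 2070.0 → 2070
Density = N̂ / area = 2070 / 79 ≈ 26.20 → 26.2 per acre

density ≈ 26.2 darkling beetles per acre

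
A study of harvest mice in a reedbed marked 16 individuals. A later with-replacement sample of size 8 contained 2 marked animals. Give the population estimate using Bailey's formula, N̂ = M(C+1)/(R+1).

N = 48

N̂ = 16·(8+1)/(2+1) = 16·9/3 = 144/3 = 48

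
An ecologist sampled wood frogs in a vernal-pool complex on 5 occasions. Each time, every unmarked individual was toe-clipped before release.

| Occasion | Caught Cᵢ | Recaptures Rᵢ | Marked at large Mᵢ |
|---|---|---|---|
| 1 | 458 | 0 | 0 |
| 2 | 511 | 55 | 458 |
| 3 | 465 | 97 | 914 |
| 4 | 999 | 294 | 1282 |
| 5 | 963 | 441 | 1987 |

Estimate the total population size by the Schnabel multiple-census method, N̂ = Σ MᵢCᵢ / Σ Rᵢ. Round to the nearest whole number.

Σ MᵢCᵢ = 0·458 + 458·511 + 914·465 + 1282·999 + 1987·963 = 0 + 234038 + 425010 + 1280718 + 1913481 = 3853247
Σ Rᵢ = 0 + 55 + 97 + 294 + 441 = 887
N̂ = 3853247 / 887 ≈ 4344.1 → 4344

N ≈ 4344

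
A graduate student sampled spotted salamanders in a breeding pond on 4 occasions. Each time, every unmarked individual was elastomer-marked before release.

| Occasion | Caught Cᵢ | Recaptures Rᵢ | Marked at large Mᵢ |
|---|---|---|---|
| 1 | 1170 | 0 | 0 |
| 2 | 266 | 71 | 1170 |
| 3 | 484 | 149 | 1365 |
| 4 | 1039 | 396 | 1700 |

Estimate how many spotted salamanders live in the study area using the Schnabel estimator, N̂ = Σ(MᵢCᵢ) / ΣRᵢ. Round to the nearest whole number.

Σ MᵢCᵢ = 0·1170 + 1170·266 + 1365·484 + 1700·1039 = 0 + 311220 + 660660 + 1766300 = 2738180
Σ Rᵢ = 0 + 71 + 149 + 396 = 616
N̂ = 2738180 / 616 ≈ 4445.1 → 4445

N ≈ 4445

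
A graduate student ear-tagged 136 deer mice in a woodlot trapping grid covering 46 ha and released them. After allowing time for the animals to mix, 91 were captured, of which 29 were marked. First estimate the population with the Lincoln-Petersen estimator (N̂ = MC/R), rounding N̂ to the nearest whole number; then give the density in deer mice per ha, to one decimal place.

density ≈ 9.3 deer mice per ha

N̂ = 136·91/29 = 12376/29 ≈ 426.8 → 427
Density = N̂ / area = 427 / 46 ≈ 9.28 → 9.3 per ha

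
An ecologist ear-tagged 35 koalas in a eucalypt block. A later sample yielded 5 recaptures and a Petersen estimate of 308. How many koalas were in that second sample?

C = 44

From N = M·C/R: C = N·R / M = 308·5 / 35 = 1540 / 35 = 44.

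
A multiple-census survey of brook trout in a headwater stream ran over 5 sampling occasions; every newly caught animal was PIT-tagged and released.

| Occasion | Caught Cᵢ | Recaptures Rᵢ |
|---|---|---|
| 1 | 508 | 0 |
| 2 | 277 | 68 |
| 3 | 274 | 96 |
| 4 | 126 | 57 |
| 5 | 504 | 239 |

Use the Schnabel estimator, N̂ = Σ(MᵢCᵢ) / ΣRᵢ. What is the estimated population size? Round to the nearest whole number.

N ≈ 2034

Marked at large before each occasion: Mᵢ = Σⱼ<ᵢ (Cⱼ − Rⱼ) → M1=0, M2=508, M3=717, M4=895, M5=964
Σ MᵢCᵢ = 0·508 + 508·277 + 717·274 + 895·126 + 964·504 = 0 + 140716 + 196458 + 112770 + 485856 = 935800
Σ Rᵢ = 0 + 68 + 96 + 57 + 239 = 460
N̂ = 935800 / 460 ≈ 2034.3 → 2034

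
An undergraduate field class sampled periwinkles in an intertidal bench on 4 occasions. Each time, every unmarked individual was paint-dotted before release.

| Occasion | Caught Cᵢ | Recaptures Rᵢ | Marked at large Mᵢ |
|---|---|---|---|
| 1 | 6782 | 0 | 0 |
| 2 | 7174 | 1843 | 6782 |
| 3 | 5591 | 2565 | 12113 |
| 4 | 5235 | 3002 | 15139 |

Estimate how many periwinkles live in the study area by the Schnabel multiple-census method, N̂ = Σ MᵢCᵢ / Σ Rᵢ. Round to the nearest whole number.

Σ MᵢCᵢ = 0·6782 + 6782·7174 + 12113·5591 + 15139·5235 = 0 + 48654068 + 67723783 + 79252665 = 195630516
Σ Rᵢ = 0 + 1843 + 2565 + 3002 = 7410
N̂ = 195630516 / 7410 ≈ 26400.9 → 26401

N ≈ 26,401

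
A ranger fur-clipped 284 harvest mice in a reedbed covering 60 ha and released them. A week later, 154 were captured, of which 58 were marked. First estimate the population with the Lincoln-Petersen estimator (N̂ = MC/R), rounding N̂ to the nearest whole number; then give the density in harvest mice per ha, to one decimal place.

density ≈ 12.6 harvest mice per ha

N̂ = 284·154/58 = 43736/58 ≈ 754.1 → 754
Density = N̂ / area = 754 / 60 ≈ 12.57 → 12.6 per ha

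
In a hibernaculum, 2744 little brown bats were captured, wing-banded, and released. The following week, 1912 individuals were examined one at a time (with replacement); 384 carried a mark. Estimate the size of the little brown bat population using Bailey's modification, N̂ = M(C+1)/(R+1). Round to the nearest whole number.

N̂ = 2744·(1912+1)/(384+1) = 2744·1913/385 = 5249272/385 ≈ 13634.47 → 13634

N ≈ 13,634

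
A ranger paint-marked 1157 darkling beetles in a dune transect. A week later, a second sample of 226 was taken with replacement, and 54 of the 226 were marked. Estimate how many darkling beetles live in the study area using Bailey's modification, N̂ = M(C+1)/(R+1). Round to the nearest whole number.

N̂ = 1157·(226+1)/(54+1) = 1157·227/55 = 262639/55 ≈ 4775.3 → 4775

N ≈ 4775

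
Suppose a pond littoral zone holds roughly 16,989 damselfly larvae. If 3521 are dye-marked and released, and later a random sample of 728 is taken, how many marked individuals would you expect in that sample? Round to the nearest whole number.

expected recaptures ≈ 151

The marked fraction of the population is 3521/16989, so in a sample of 728 expect C·(M/N) marked.
E[R] = 3521 × 728 / 16989 = 2563288 / 16989 ≈ 150.9 → 151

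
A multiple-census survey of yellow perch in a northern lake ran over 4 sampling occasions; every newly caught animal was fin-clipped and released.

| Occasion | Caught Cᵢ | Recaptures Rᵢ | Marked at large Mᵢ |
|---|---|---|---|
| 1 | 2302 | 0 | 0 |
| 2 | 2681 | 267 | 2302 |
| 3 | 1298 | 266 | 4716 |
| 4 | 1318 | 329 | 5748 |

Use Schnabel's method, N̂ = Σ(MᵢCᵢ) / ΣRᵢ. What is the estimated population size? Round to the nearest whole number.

Σ MᵢCᵢ = 0·2302 + 2302·2681 + 4716·1298 + 5748·1318 = 0 + 6171662 + 6121368 + 7575864 = 19868894
Σ Rᵢ = 0 + 267 + 266 + 329 = 862
N̂ = 19868894 / 862 ≈ 23049.8 → 23050

N ≈ 23,050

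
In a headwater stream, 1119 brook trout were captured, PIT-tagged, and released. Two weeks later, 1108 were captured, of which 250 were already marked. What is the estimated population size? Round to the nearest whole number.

Lincoln-Petersen assumes M/N = R/C, so N = M·C / R.
N = (1119 × 1108) / 250 = 1239852 / 250 ≈ 4959.4 → 4959

N ≈ 4959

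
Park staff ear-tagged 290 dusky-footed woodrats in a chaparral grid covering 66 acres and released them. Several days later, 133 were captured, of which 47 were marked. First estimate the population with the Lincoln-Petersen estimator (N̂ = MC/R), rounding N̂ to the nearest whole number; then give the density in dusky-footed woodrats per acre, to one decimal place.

N̂ = 290·133/47 = 38570/47 ≈ 820.6 → 821
Density = N̂ / area = 821 / 66 ≈ 12.44 → 12.4 per acre

density ≈ 12.4 dusky-footed woodrats per acre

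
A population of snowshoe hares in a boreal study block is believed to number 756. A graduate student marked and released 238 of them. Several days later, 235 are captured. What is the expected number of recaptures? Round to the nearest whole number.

expected recaptures ≈ 74

Expected recaptures E[R] = M·C / N.
E[R] = 238 × 235 / 756 = 55930 / 756 ≈ 74.0 → 74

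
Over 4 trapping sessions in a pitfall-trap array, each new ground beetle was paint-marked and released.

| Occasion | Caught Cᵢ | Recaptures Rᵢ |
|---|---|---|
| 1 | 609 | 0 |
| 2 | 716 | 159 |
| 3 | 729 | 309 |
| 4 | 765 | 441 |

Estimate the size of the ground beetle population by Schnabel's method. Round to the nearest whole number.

N ≈ 2750

Marked at large before each occasion: Mᵢ = Σⱼ<ᵢ (Cⱼ − Rⱼ) → M1=0, M2=609, M3=1166, M4=1586
Σ MᵢCᵢ = 0·609 + 609·716 + 1166·729 + 1586·765 = 0 + 436044 + 850014 + 1213290 = 2499348
Σ Rᵢ = 0 + 159 + 309 + 441 = 909
N̂ = 2499348 / 909 ≈ 2749.6 → 2750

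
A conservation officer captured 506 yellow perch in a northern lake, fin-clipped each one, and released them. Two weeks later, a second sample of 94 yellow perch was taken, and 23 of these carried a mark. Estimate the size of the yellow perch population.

N = 2068

N = (506 × 94) / 23 = 47564 / 23 = 2068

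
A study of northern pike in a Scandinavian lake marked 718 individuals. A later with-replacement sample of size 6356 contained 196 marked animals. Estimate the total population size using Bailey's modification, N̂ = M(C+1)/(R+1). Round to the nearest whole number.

N̂ = 718·(6356+1)/(196+1) = 718·6357/197 = 4564326/197 ≈ 23169.2 → 23169

N ≈ 23,169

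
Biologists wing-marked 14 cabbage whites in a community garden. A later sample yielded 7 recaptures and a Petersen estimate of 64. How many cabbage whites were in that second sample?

From N = M·C/R: C = N·R / M = 64·7 / 14 = 448 / 14 = 32.

C = 32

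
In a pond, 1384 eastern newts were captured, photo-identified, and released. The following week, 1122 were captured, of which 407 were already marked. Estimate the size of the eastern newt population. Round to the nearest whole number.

Lincoln-Petersen assumes M/N = R/C, so N = M·C / R.
N = (1384 × 1122) / 407 = 1552848 / 407 ≈ 3815.4 → 3815

N ≈ 3815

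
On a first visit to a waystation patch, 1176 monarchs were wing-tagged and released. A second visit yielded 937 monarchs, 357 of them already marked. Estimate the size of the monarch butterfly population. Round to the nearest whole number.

N = (1176 × 937) / 357 = 1101912 / 357 ≈ 3086.6 → 3087

N ≈ 3087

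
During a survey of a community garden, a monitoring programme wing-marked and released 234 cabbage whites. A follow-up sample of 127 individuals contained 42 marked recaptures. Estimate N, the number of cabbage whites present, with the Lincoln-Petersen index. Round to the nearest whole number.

N ≈ 708

Lincoln-Petersen assumes M/N = R/C, so N = M·C / R.
N = (234 × 127) / 42 = 29718 / 42 ≈ 707.6 → 708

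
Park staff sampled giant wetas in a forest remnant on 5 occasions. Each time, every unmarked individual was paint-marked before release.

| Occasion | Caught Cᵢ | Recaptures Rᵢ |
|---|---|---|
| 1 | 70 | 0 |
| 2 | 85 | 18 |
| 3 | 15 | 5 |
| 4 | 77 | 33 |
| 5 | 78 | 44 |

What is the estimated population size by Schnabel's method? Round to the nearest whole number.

Marked at large before each occasion: Mᵢ = Σⱼ<ᵢ (Cⱼ − Rⱼ) → M1=0, M2=70, M3=137, M4=147, M5=191
Σ MᵢCᵢ = 0·70 + 70·85 + 137·15 + 147·77 + 191·78 = 0 + 5950 + 2055 + 11319 + 14898 = 34222
Σ Rᵢ = 0 + 18 + 5 + 33 + 44 = 100
N̂ = 34222 / 100 ≈ 342.2 → 342

N ≈ 342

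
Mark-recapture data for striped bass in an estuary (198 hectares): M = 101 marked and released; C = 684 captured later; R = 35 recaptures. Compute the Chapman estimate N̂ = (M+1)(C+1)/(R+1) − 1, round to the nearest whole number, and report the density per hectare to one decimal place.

density ≈ 9.8 striped bass per hectare

N̂ = 102·685/36 − 1 = 69870/36 − 1 ≈ 1939.8 → 1940
Density = N̂ / area = 1940 / 198 ≈ 9.80 → 9.8 per hectare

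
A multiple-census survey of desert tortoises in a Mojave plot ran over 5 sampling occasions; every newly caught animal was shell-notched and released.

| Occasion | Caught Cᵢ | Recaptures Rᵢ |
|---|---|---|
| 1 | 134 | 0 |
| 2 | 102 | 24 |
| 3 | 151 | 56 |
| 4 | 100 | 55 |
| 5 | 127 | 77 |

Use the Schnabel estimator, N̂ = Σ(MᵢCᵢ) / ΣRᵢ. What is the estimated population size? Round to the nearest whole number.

N ≈ 571

Marked at large before each occasion: Mᵢ = Σⱼ<ᵢ (Cⱼ − Rⱼ) → M1=0, M2=134, M3=212, M4=307, M5=352
Σ MᵢCᵢ = 0·134 + 134·102 + 212·151 + 307·100 + 352·127 = 0 + 13668 + 32012 + 30700 + 44704 = 121084
Σ Rᵢ = 0 + 24 + 56 + 55 + 77 = 212
N̂ = 121084 / 212 ≈ 571.2 → 571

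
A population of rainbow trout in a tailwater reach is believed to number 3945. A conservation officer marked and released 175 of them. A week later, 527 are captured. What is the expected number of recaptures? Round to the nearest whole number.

expected recaptures ≈ 23

The marked fraction of the population is 175/3945, so in a sample of 527 expect C·(M/N) marked.
E[R] = 175 × 527 / 3945 = 92225 / 3945 ≈ 23.4 → 23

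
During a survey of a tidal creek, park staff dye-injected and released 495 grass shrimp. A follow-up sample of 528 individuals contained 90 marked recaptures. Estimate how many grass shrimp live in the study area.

N = (495 × 528) / 90 = 261360 / 90 = 2904

N = 2904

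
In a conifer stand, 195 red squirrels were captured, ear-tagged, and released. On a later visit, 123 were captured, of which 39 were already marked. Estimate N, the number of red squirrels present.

N = 615

If marked individuals mix randomly, R/C ≈ M/N, giving N ≈ M·C/R.
N = (195 × 123) / 39 = 23985 / 39 = 615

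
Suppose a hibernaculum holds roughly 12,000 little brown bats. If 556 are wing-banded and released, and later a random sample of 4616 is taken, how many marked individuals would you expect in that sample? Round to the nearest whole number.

expected recaptures ≈ 214

Expected recaptures E[R] = M·C / N.
E[R] = 556 × 4616 / 12000 = 2566496 / 12000 ≈ 213.9 → 214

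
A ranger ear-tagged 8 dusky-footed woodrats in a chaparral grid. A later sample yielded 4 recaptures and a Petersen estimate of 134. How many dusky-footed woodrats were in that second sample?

From N = M·C/R: C = N·R / M = 134·4 / 8 = 536 / 8 = 67.

C = 67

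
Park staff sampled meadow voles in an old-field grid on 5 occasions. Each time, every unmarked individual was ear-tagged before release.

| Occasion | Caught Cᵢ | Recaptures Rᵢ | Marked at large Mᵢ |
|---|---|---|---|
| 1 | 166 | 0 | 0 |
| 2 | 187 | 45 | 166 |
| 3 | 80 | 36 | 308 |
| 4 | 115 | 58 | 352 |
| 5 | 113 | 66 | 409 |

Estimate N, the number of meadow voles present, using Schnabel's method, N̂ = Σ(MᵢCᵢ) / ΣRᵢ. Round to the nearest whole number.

Σ MᵢCᵢ = 0·166 + 166·187 + 308·80 + 352·115 + 409·113 = 0 + 31042 + 24640 + 40480 + 46217 = 142379
Σ Rᵢ = 0 + 45 + 36 + 58 + 66 = 205
N̂ = 142379 / 205 ≈ 694.5 → 695

N ≈ 695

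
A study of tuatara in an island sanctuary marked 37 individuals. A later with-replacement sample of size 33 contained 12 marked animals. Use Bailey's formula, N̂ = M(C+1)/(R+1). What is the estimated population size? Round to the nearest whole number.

N̂ = 37·(33+1)/(12+1) = 37·34/13 = 1258/13 ≈ 96.8 → 97

N ≈ 97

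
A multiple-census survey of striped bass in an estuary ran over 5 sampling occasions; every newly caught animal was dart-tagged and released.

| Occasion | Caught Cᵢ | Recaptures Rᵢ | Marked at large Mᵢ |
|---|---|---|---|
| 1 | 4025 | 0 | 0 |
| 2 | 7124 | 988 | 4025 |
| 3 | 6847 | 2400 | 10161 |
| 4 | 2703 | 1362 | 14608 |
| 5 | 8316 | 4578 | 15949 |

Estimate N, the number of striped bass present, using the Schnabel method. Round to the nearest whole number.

Σ MᵢCᵢ = 0·4025 + 4025·7124 + 10161·6847 + 14608·2703 + 15949·8316 = 0 + 28674100 + 69572367 + 39485424 + 132631884 = 270363775
Σ Rᵢ = 0 + 988 + 2400 + 1362 + 4578 = 9328
N̂ = 270363775 / 9328 ≈ 28984.1 → 28984

N ≈ 28,984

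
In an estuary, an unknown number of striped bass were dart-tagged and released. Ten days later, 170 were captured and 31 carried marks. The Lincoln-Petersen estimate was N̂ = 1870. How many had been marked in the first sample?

M = 341

From N = M·C/R: M = N·R / C = 1870·31 / 170 = 57970 / 170 = 341.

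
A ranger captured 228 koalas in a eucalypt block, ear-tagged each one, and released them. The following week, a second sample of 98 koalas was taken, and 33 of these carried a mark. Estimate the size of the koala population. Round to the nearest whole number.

N = (228 × 98) / 33 = 22344 / 33 ≈ 677.1 → 677

N ≈ 677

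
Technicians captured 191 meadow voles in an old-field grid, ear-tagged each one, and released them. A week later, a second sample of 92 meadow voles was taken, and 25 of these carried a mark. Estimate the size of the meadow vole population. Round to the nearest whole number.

N ≈ 703

Lincoln-Petersen assumes M/N = R/C, so N = M·C / R.
N = (191 × 92) / 25 = 17572 / 25 ≈ 702.9 → 703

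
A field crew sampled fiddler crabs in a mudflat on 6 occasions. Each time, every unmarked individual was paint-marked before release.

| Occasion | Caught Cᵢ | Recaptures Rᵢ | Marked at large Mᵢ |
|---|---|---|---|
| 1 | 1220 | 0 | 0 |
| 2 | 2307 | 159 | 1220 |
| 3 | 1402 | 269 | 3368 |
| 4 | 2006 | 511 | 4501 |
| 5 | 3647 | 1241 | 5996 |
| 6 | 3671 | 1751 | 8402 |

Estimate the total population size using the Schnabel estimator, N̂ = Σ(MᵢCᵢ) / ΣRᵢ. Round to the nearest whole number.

Σ MᵢCᵢ = 0·1220 + 1220·2307 + 3368·1402 + 4501·2006 + 5996·3647 + 8402·3671 = 0 + 2814540 + 4721936 + 9029006 + 21867412 + 30843742 = 69276636
Σ Rᵢ = 0 + 159 + 269 + 511 + 1241 + 1751 = 3931
N̂ = 69276636 / 3931 ≈ 17623.2 → 17623

N ≈ 17,623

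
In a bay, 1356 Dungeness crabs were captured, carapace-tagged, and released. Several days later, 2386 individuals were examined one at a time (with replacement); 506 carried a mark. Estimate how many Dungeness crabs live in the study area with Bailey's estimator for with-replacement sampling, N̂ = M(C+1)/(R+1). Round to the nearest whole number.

N̂ = 1356·(2386+1)/(506+1) = 1356·2387/507 = 3236772/507 ≈ 6384.2 → 6384

N ≈ 6384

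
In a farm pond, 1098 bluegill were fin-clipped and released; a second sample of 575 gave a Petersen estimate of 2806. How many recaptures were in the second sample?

From N = M·C/R: R = M·C / N = 1098·575 / 2806 = 631350 / 2806 = 225.

R = 225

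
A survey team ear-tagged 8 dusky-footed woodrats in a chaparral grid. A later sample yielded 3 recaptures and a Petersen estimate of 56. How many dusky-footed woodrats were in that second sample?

From N = M·C/R: C = N·R / M = 56·3 / 8 = 168 / 8 = 21.

C = 21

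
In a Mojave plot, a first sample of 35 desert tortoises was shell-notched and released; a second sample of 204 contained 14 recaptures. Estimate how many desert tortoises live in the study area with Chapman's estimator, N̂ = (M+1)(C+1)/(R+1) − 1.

N̂ = (35+1)(204+1)/(14+1) − 1 = 36·205/15 − 1
= 7380/15 − 1 = 492 − 1 = 491

N = 491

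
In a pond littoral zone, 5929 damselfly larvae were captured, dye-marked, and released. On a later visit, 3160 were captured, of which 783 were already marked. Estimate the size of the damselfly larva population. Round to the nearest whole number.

The marked fraction in the recapture sample should equal the marked fraction in the population: 783/3160 = 5929/N.
N = (5929 × 3160) / 783 = 18735640 / 783 ≈ 23928.0 → 23928

N ≈ 23,928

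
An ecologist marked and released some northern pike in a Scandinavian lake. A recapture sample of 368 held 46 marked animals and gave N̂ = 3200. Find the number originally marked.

From N = M·C/R: M = N·R / C = 3200·46 / 368 = 147200 / 368 = 400.

M = 400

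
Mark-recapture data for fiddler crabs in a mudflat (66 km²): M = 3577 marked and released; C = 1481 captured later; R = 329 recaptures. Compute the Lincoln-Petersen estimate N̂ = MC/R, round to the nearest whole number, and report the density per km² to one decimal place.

N̂ = 3577·1481/329 = 5297537/329 ≈ 16101.9 → 16102
Density = N̂ / area = 16102 / 66 ≈ 243.97 → 244.0 per km²

density ≈ 244.0 fiddler crabs per km²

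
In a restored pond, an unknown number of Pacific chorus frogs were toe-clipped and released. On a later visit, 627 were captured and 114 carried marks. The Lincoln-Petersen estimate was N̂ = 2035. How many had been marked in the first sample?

M = 370

From N = M·C/R: M = N·R / C = 2035·114 / 627 = 231990 / 627 = 370.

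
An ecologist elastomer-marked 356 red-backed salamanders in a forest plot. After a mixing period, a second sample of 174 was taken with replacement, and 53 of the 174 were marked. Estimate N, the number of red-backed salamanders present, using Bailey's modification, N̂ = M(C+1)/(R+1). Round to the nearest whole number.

N̂ = 356·(174+1)/(53+1) = 356·175/54 = 62300/54 ≈ 1153.7 → 1154

N ≈ 1154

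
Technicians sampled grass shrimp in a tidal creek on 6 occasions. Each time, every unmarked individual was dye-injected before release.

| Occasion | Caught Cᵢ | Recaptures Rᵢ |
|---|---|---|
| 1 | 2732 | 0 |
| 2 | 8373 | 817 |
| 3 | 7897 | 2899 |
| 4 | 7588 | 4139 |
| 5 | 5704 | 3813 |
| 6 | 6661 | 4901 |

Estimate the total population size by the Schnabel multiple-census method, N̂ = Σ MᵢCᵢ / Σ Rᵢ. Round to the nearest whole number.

N ≈ 28,026

Marked at large before each occasion: Mᵢ = Σⱼ<ᵢ (Cⱼ − Rⱼ) → M1=0, M2=2732, M3=10288, M4=15286, M5=18735, M6=20626
Σ MᵢCᵢ = 0·2732 + 2732·8373 + 10288·7897 + 15286·7588 + 18735·5704 + 20626·6661 = 0 + 22875036 + 81244336 + 115990168 + 106864440 + 137389786 = 464363766
Σ Rᵢ = 0 + 817 + 2899 + 4139 + 3813 + 4901 = 16569
N̂ = 464363766 / 16569 ≈ 28026.1 → 28026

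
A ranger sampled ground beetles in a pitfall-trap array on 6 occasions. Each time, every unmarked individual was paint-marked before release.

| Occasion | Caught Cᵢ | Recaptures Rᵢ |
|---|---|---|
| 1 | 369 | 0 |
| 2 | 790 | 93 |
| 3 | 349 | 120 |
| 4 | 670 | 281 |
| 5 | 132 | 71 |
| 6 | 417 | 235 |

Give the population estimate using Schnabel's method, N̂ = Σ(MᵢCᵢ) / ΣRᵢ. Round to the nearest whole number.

Marked at large before each occasion: Mᵢ = Σⱼ<ᵢ (Cⱼ − Rⱼ) → M1=0, M2=369, M3=1066, M4=1295, M5=1684, M6=1745
Σ MᵢCᵢ = 0·369 + 369·790 + 1066·349 + 1295·670 + 1684·132 + 1745·417 = 0 + 291510 + 372034 + 867650 + 222288 + 727665 = 2481147
Σ Rᵢ = 0 + 93 + 120 + 281 + 71 + 235 = 800
N̂ = 2481147 / 800 ≈ 3101.4 → 3101

N ≈ 3101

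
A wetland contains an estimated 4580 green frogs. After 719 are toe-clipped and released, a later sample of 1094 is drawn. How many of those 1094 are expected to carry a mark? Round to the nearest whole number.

expected recaptures ≈ 172

The marked fraction of the population is 719/4580, so in a sample of 1094 expect C·(M/N) marked.
E[R] = 719 × 1094 / 4580 = 786586 / 4580 ≈ 171.7 → 172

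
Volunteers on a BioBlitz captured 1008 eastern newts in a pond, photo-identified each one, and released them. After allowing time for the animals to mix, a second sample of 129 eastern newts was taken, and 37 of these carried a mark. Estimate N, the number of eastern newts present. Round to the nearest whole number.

If marked individuals mix randomly, R/C ≈ M/N, giving N ≈ M·C/R.
N = (1008 × 129) / 37 = 130032 / 37 ≈ 3514.4 → 3514

N ≈ 3514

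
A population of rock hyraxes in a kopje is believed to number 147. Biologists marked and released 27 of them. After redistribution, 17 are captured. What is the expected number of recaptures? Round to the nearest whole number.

expected recaptures ≈ 3

Expected recaptures E[R] = M·C / N.
E[R] = 27 × 17 / 147 = 459 / 147 ≈ 3.1 → 3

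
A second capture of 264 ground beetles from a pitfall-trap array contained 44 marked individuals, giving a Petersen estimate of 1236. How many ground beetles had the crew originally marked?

M = 206

From N = M·C/R: M = N·R / C = 1236·44 / 264 = 54384 / 264 = 206.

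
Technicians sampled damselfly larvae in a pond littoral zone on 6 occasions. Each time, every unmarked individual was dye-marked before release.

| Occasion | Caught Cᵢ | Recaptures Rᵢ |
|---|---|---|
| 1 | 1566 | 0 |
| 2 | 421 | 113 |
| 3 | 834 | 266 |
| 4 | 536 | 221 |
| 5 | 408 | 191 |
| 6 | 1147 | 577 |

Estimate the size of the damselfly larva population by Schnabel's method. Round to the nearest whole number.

Marked at large before each occasion: Mᵢ = Σⱼ<ᵢ (Cⱼ − Rⱼ) → M1=0, M2=1566, M3=1874, M4=2442, M5=2757, M6=2974
Σ MᵢCᵢ = 0·1566 + 1566·421 + 1874·834 + 2442·536 + 2757·408 + 2974·1147 = 0 + 659286 + 1562916 + 1308912 + 1124856 + 3411178 = 8067148
Σ Rᵢ = 0 + 113 + 266 + 221 + 191 + 577 = 1368
N̂ = 8067148 / 1368 ≈ 5897.0 → 5897

N ≈ 5897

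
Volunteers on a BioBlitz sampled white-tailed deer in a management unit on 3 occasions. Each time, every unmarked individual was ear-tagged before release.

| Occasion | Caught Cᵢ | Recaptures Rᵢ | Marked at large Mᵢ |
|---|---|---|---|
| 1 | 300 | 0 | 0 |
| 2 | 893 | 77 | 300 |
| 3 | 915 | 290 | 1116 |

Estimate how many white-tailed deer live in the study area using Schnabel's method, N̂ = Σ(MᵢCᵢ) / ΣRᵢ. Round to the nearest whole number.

N ≈ 3512

Σ MᵢCᵢ = 0·300 + 300·893 + 1116·915 = 0 + 267900 + 1021140 = 1289040
Σ Rᵢ = 0 + 77 + 290 = 367
N̂ = 1289040 / 367 ≈ 3512.4 → 3512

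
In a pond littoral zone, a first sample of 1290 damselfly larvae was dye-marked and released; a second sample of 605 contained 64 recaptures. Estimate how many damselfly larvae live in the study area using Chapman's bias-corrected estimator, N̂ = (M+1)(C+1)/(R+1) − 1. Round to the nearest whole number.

N ≈ 12,035

N̂ = (1290+1)(605+1)/(64+1) − 1 = 1291·606/65 − 1
= 782346/65 − 1 ≈ 12036.1 − 1 ≈ 12035.1 → 12035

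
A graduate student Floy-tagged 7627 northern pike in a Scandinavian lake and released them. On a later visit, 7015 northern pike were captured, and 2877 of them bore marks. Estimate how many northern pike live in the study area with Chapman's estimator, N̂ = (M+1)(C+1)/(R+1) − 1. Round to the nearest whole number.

N̂ = (7627+1)(7015+1)/(2877+1) − 1 = 7628·7016/2878 − 1
= 53518048/2878 − 1 ≈ 18595.6 − 1 ≈ 18594.6 → 18595

N ≈ 18,595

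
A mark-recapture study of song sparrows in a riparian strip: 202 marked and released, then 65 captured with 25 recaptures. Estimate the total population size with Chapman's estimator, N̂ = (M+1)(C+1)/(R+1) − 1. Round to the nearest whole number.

N̂ = (202+1)(65+1)/(25+1) − 1 = 203·66/26 − 1
= 13398/26 − 1 ≈ 515.3 − 1 ≈ 514.3 → 514

N ≈ 514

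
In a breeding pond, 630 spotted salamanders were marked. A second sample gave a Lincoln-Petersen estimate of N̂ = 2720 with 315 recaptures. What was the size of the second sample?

From N = M·C/R: C = N·R / M = 2720·315 / 630 = 856800 / 630 = 1360.

C = 1360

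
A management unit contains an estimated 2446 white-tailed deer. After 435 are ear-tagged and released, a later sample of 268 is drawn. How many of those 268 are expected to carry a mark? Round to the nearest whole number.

expected recaptures ≈ 48

The marked fraction of the population is 435/2446, so in a sample of 268 expect C·(M/N) marked.
E[R] = 435 × 268 / 2446 = 116580 / 2446 ≈ 47.7 → 48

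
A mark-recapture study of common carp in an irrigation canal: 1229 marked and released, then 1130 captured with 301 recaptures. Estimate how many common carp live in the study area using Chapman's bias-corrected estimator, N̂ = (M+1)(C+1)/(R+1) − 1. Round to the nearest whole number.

N̂ = (1229+1)(1130+1)/(301+1) − 1 = 1230·1131/302 − 1
= 1391130/302 − 1 ≈ 4606.4 − 1 ≈ 4605.4 → 4605

N ≈ 4605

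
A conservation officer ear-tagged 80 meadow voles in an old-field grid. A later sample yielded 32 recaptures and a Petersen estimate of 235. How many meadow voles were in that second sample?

From N = M·C/R: C = N·R / M = 235·32 / 80 = 7520 / 80 = 94.

C = 94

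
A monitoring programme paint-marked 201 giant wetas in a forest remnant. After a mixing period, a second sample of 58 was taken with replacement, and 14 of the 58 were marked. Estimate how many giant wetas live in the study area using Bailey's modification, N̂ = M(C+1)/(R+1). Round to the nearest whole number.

N̂ = 201·(58+1)/(14+1) = 201·59/15 = 11859/15 ≈ 790.6 → 791

N ≈ 791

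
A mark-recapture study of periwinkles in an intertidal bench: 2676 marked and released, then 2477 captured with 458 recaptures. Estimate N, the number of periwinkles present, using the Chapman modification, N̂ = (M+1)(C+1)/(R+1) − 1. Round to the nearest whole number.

N ≈ 14,451

N̂ = (2676+1)(2477+1)/(458+1) − 1 = 2677·2478/459 − 1
= 6633606/459 − 1 ≈ 14452.3 − 1 ≈ 14451.3 → 14451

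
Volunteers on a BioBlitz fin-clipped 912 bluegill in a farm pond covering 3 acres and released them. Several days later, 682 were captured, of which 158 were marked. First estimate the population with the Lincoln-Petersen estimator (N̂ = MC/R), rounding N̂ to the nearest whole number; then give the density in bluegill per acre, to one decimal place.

N̂ = 912·682/158 = 621984/158 ≈ 3936.6 → 3937
Density = N̂ / area = 3937 / 3 ≈ 1312.33 → 1312.3 per acre

density ≈ 1312.3 bluegill per acre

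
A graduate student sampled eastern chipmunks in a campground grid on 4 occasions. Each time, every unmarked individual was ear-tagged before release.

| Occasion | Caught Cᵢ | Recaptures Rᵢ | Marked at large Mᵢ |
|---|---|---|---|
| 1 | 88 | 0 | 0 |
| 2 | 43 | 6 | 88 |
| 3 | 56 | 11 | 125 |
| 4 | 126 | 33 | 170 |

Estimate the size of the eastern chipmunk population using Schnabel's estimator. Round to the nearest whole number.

Σ MᵢCᵢ = 0·88 + 88·43 + 125·56 + 170·126 = 0 + 3784 + 7000 + 21420 = 32204
Σ Rᵢ = 0 + 6 + 11 + 33 = 50
N̂ = 32204 / 50 ≈ 644.1 → 644

N ≈ 644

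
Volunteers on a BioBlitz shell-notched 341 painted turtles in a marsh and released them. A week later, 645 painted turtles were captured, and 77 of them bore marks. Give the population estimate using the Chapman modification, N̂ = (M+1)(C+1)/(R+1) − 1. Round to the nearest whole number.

N̂ = (341+1)(645+1)/(77+1) − 1 = 342·646/78 − 1
= 220932/78 − 1 ≈ 2832.46 − 1 ≈ 2831.46 → 2831

N ≈ 2831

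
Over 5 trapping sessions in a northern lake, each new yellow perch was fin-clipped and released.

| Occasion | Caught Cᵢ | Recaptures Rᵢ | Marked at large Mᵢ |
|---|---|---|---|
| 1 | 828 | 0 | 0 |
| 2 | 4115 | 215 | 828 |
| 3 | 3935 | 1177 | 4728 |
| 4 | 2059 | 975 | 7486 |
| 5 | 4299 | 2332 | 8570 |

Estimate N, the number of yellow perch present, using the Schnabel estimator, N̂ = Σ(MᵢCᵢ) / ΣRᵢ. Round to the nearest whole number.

N ≈ 15,805

Σ MᵢCᵢ = 0·828 + 828·4115 + 4728·3935 + 7486·2059 + 8570·4299 = 0 + 3407220 + 18604680 + 15413674 + 36842430 = 74268004
Σ Rᵢ = 0 + 215 + 1177 + 975 + 2332 = 4699
N̂ = 74268004 / 4699 ≈ 15805.1 → 15805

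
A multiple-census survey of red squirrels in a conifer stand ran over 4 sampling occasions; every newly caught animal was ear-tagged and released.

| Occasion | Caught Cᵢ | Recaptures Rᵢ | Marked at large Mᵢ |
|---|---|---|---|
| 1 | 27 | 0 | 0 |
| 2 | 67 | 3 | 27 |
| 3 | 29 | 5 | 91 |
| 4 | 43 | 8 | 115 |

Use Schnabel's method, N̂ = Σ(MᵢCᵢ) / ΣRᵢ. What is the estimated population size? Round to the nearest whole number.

Σ MᵢCᵢ = 0·27 + 27·67 + 91·29 + 115·43 = 0 + 1809 + 2639 + 4945 = 9393
Σ Rᵢ = 0 + 3 + 5 + 8 = 16
N̂ = 9393 / 16 ≈ 587.1 → 587

N ≈ 587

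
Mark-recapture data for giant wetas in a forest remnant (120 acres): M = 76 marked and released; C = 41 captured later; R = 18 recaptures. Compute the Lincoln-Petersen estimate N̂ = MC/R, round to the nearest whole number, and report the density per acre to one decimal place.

density ≈ 1.4 giant wetas per acre

N̂ = 76·41/18 = 3116/18 ≈ 173.1 → 173
Density = N̂ / area = 173 / 120 ≈ 1.44 → 1.4 per acre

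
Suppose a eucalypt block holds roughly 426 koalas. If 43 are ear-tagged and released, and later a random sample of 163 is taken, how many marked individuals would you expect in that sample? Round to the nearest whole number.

expected recaptures ≈ 16

Expected recaptures E[R] = M·C / N.
E[R] = 43 × 163 / 426 = 7009 / 426 ≈ 16.45 → 16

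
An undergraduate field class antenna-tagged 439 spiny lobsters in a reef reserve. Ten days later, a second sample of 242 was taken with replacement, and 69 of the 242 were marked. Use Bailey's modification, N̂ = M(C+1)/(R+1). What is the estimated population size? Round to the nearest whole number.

N̂ = 439·(242+1)/(69+1) = 439·243/70 = 106677/70 ≈ 1524.0 → 1524

N ≈ 1524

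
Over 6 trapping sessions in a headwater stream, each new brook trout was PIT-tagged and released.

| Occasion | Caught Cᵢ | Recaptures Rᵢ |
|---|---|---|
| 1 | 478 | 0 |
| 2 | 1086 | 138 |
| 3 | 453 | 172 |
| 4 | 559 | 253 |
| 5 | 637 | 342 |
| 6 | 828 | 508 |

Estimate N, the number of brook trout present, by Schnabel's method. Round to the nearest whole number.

Marked at large before each occasion: Mᵢ = Σⱼ<ᵢ (Cⱼ − Rⱼ) → M1=0, M2=478, M3=1426, M4=1707, M5=2013, M6=2308
Σ MᵢCᵢ = 0·478 + 478·1086 + 1426·453 + 1707·559 + 2013·637 + 2308·828 = 0 + 519108 + 645978 + 954213 + 1282281 + 1911024 = 5312604
Σ Rᵢ = 0 + 138 + 172 + 253 + 342 + 508 = 1413
N̂ = 5312604 / 1413 ≈ 3759.8 → 3760

N ≈ 3760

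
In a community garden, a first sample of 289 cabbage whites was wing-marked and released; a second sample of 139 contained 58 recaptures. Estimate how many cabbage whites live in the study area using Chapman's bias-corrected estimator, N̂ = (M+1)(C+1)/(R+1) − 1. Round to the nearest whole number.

N ≈ 687

N̂ = (289+1)(139+1)/(58+1) − 1 = 290·140/59 − 1
= 40600/59 − 1 ≈ 688.1 − 1 ≈ 687.1 → 687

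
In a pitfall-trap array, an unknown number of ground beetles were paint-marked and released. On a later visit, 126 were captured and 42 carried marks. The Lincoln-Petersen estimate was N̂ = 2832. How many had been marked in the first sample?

From N = M·C/R: M = N·R / C = 2832·42 / 126 = 118944 / 126 = 944.

M = 944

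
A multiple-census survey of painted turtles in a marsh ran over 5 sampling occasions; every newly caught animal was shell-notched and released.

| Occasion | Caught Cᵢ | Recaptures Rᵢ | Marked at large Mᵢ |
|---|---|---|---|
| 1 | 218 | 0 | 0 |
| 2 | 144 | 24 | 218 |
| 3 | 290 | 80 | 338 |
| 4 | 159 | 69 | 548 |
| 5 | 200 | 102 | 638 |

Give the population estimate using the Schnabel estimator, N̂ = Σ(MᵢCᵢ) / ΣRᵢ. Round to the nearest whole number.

Σ MᵢCᵢ = 0·218 + 218·144 + 338·290 + 548·159 + 638·200 = 0 + 31392 + 98020 + 87132 + 127600 = 344144
Σ Rᵢ = 0 + 24 + 80 + 69 + 102 = 275
N̂ = 344144 / 275 ≈ 1251.4 → 1251

N ≈ 1251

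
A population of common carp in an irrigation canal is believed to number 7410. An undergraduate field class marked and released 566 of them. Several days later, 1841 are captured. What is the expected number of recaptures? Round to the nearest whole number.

Expected recaptures E[R] = M·C / N.
E[R] = 566 × 1841 / 7410 = 1042006 / 7410 ≈ 140.6 → 141

expected recaptures ≈ 141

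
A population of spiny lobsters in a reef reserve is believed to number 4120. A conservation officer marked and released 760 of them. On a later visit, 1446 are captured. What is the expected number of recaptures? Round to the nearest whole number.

Expected recaptures E[R] = M·C / N.
E[R] = 760 × 1446 / 4120 = 1098960 / 4120 ≈ 266.7 → 267

expected recaptures ≈ 267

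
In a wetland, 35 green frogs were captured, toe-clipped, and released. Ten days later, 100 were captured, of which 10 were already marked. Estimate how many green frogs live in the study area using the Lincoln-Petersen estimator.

N = 350

If marked individuals mix randomly, R/C ≈ M/N, giving N ≈ M·C/R.
N = (35 × 100) / 10 = 3500 / 10 = 350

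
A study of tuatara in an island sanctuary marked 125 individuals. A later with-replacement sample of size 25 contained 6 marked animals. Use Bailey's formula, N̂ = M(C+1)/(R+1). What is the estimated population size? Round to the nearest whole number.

N ≈ 464

N̂ = 125·(25+1)/(6+1) = 125·26/7 = 3250/7 ≈ 464.3 → 464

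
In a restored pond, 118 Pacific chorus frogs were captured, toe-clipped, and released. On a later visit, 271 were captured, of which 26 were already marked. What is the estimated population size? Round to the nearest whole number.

N ≈ 1230

N = (118 × 271) / 26 = 31978 / 26 ≈ 1229.9 → 1230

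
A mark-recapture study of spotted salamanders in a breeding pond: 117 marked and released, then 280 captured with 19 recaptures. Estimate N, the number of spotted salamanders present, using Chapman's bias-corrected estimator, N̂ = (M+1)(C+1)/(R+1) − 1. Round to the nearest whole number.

N̂ = (117+1)(280+1)/(19+1) − 1 = 118·281/20 − 1
= 33158/20 − 1 ≈ 1657.9 − 1 ≈ 1656.9 → 1657

N ≈ 1657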